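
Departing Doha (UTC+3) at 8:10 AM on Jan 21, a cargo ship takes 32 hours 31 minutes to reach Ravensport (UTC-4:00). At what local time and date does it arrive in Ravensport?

Ravensport is 7:00 behind Doha.
After 32 hours 31 minutes it is 4:41 PM (Jan 22) in Doha.
Shift by the zone difference: 4:41 PM − 7:00 = 9:41 AM on Jan 22 in Ravensport.

9:41 AM on January 22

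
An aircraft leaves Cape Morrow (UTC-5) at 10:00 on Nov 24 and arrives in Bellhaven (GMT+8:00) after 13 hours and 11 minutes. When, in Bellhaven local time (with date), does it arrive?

12:11 on November 25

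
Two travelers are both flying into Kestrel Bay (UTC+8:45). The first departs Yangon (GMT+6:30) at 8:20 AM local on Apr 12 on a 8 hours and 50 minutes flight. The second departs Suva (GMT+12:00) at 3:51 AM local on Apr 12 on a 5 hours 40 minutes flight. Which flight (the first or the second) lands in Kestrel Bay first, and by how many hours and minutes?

Flight 1 in UTC: 8:20 AM − 6:30 = 1:50 AM on Apr 12.
+8 hours 50 minutes → arrive 10:40 AM UTC on Apr 12.
Flight 2 in UTC: 3:51 AM − 12:00 = 3:51 PM on Apr 11.
+5 hours 40 minutes → arrive 9:31 PM UTC on Apr 11.
Flight 2 lands earlier by 13 hours 9 minutes.

the second, by 13 hours 9 minutes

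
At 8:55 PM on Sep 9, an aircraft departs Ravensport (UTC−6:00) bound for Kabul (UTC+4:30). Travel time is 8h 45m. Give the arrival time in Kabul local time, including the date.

4:10 PM on September 10

Convert departure to UTC: 8:55 PM + 6:00 = 2:55 AM UTC on Sep 10.
Add 8 hours and 45 minutes travel time → 11:40 AM UTC.
Kabul is UTC+4:30, so local arrival = 11:40 AM + 4:30 = 4:10 PM on Sep 10.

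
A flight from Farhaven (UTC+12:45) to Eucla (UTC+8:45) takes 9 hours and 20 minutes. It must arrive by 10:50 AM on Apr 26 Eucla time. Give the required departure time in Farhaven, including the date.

Target arrival in UTC: 10:50 AM − 8:45 = 2:05 AM on Apr 26.
Subtract 9 hours and 20 minutes → departure 4:45 PM UTC on Apr 25.
Farhaven is UTC+12:45: 4:45 PM + 12:45 = 5:30 AM on Apr 26.

5:30 AM on April 26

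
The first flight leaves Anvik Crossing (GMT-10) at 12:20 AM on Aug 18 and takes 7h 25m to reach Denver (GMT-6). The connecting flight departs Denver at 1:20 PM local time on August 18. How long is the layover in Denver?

1 hour 35 minutes

Convert departure to UTC: 12:20 AM + 10:00 = 10:20 AM UTC on Aug 18.
Add 7 hours and 25 minutes flight time → 5:45 PM UTC.
Denver is UTC−6:00, so local arrival = 5:45 PM − 6:00 = 11:45 AM on Aug 18.
Layover = 1:20 PM − 11:45 AM = 1 hour 35 minutes.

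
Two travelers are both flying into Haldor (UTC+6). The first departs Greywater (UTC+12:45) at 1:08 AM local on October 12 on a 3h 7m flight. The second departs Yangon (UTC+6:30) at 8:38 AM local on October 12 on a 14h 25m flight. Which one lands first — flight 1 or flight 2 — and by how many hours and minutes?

Flight 1 in UTC: 1:08 AM − 12:45 = 12:23 PM on Oct 11.
+3 hours 7 minutes → arrive 3:30 PM UTC on Oct 11.
Flight 2 in UTC: 8:38 AM − 6:30 = 2:08 AM on Oct 12.
+14 hours and 25 minutes → arrive 4:33 PM UTC on Oct 12.
Flight 1 lands earlier by 25 hours 3 minutes.

the first, by 25 hours 3 minutes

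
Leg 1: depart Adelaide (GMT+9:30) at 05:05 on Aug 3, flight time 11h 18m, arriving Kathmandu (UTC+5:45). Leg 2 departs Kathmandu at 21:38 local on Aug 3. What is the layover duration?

9 hours

Convert departure to UTC: 05:05 − 9:30 = 19:35 UTC on Aug 2.
Add 11 hours 18 minutes flight time → 06:53 UTC (Aug 3).
Kathmandu is UTC+5:45, so local arrival = 06:53 + 5:45 = 12:38 on Aug 3.
Layover = 21:38 − 12:38 = 9 hours.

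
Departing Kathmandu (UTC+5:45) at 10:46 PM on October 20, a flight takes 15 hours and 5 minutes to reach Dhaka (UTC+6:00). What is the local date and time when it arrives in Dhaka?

2:06 PM on October 21

Dhaka is 0:15 ahead of Kathmandu.
After 15 hours and 5 minutes it is 1:51 PM (Oct 21) in Kathmandu.
Shift by the zone difference: 1:51 PM + 0:15 = 2:06 PM on Oct 21 in Dhaka.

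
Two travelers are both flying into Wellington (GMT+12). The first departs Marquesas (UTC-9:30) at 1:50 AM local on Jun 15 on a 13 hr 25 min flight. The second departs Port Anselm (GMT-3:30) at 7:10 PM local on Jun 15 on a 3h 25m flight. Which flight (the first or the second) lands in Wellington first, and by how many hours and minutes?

Flight 1 in UTC: 1:50 AM + 9:30 = 11:20 AM on Jun 15.
+13 hours and 25 minutes → arrive 12:45 AM UTC on Jun 16.
Flight 2 in UTC: 7:10 PM + 3:30 = 10:40 PM on Jun 15.
+3 hours 25 minutes → arrive 2:05 AM UTC on Jun 16.
Flight 1 lands earlier by 1 hour 20 minutes.

the first, by 1 hour 20 minutes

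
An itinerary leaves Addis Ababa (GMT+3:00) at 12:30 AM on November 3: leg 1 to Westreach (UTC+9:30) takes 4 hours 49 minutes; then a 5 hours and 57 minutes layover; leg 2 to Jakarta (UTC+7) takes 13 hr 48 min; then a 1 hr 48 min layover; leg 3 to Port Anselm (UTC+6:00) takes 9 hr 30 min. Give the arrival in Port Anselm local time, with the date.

Convert departure to UTC: 12:30 AM − 3:00 = 9:30 PM UTC on Nov 2.
Add 4 hours 49 minutes leg 1 → 2:19 AM UTC (Nov 3).
Add 5 hours 57 minutes layover in Westreach → 8:16 AM UTC.
Add 13 hours and 48 minutes leg 2 → 10:04 PM UTC.
Add 1 hour and 48 minutes layover in Jakarta → 11:52 PM UTC.
Add 9 hours 30 minutes leg 3 → 9:22 AM UTC (Nov 4).
Port Anselm is UTC+6:00, so local arrival = 9:22 AM + 6:00 = 3:22 PM on Nov 4.

3:22 PM on Nov 4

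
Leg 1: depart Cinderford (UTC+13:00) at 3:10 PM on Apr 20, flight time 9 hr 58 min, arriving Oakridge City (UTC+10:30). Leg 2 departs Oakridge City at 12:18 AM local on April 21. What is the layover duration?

1 hour 40 minutes

Convert departure to UTC: 3:10 PM − 13:00 = 2:10 AM UTC on Apr 20.
Add 9 hours and 58 minutes flight time → 12:08 PM UTC.
Oakridge City is UTC+10:30, so local arrival = 12:08 PM + 10:30 = 10:38 PM on Apr 20.
Layover = 12:18 AM − 10:38 PM (+1 day) = 1 hour 40 minutes.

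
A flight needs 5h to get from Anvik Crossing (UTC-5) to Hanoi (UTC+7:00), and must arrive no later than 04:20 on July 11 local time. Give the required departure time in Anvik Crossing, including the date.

11:20 on July 10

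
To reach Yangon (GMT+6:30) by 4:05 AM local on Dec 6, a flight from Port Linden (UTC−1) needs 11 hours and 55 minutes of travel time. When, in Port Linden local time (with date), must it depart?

Target arrival in UTC: 4:05 AM − 6:30 = 9:35 PM on Dec 5.
Subtract 11 hours 55 minutes → departure 9:40 AM UTC on Dec 5.
Port Linden is UTC−1:00: 9:40 AM − 1:00 = 8:40 AM on Dec 5.

8:40 AM on December 5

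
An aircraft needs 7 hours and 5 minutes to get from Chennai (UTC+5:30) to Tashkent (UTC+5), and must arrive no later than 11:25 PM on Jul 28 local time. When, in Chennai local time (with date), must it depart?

4:50 PM on Jul 28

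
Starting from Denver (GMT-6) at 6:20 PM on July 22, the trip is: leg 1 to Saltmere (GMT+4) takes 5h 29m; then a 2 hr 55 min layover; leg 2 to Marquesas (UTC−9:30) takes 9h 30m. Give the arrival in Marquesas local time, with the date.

8:44 AM on July 23

Convert departure to UTC: 6:20 PM + 6:00 = 12:20 AM UTC on Jul 23.
Add 5 hours and 29 minutes leg 1 → 5:49 AM UTC.
Add 2 hours and 55 minutes layover in Saltmere → 8:44 AM UTC.
Add 9 hours 30 minutes leg 2 → 6:14 PM UTC.
Marquesas is UTC−9:30, so local arrival = 6:14 PM − 9:30 = 8:44 AM on Jul 23.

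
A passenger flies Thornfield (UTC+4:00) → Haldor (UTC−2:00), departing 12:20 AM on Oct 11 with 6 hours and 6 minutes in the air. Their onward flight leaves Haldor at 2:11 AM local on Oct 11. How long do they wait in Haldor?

1 hour 45 minutes

Convert departure to UTC: 12:20 AM − 4:00 = 8:20 PM UTC on Oct 10.
Add 6 hours and 6 minutes flight time → 2:26 AM UTC (Oct 11).
Haldor is UTC−2:00, so local arrival = 2:26 AM − 2:00 = 12:26 AM on Oct 11.
Layover = 2:11 AM − 12:26 AM = 1 hour 45 minutes.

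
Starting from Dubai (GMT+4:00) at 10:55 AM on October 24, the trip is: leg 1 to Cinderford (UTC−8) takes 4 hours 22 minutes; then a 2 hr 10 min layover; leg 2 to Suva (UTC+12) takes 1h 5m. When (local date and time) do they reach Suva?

Convert departure to UTC: 10:55 AM − 4:00 = 6:55 AM UTC on Oct 24.
Add 4 hours 22 minutes leg 1 → 11:17 AM UTC.
Add 2 hours 10 minutes layover in Cinderford → 1:27 PM UTC.
Add 1 hour 5 minutes leg 2 → 2:32 PM UTC.
Suva is UTC+12:00, so local arrival = 2:32 PM + 12:00 = 2:32 AM on Oct 25.

2:32 AM on October 25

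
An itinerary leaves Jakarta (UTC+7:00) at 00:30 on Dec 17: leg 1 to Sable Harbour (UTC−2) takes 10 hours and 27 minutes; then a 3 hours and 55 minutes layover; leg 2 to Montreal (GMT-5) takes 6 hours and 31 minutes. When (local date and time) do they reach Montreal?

Convert departure to UTC: 00:30 − 7:00 = 17:30 UTC on Dec 16.
Add 10 hours and 27 minutes leg 1 → 03:57 UTC (Dec 17).
Add 3 hours 55 minutes layover in Sable Harbour → 07:52 UTC.
Add 6 hours and 31 minutes leg 2 → 14:23 UTC.
Montreal is UTC−5:00, so local arrival = 14:23 − 5:00 = 09:23 on Dec 17.

09:23 on December 17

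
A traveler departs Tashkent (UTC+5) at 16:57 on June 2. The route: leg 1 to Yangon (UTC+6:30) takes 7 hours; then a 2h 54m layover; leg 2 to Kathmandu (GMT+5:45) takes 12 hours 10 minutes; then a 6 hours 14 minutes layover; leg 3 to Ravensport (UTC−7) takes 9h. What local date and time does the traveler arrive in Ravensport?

Convert departure to UTC: 16:57 − 5:00 = 11:57 UTC on Jun 2.
Add 7 hours leg 1 → 18:57 UTC.
Add 2 hours 54 minutes layover in Yangon → 21:51 UTC.
Add 12 hours 10 minutes leg 2 → 10:01 UTC (Jun 3).
Add 6 hours and 14 minutes layover in Kathmandu → 16:15 UTC.
Add 9 hours leg 3 → 01:15 UTC (Jun 4).
Ravensport is UTC−7:00, so local arrival = 01:15 − 7:00 = 18:15 on Jun 3.

18:15 on Jun 3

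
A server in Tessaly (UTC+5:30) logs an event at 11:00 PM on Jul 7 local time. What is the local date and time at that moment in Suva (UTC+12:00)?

In UTC: 11:00 PM − 5:30 = 5:30 PM on Jul 7.
Suva is UTC+12:00: 5:30 PM + 12:00 = 5:30 AM on Jul 8.

5:30 AM on Jul 8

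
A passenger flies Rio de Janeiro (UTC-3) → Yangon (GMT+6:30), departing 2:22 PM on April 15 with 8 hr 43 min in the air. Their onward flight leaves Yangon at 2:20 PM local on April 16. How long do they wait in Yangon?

5 hours 45 minutes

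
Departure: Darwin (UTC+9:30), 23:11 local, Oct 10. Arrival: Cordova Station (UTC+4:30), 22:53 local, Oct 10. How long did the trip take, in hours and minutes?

Cordova Station is 5:00 behind Darwin.
Clock-face elapsed time (ignoring zones) is −18 minutes.
Actual elapsed = −18 minutes + 5:00 = 4 hours 42 minutes.

4 hours 42 minutes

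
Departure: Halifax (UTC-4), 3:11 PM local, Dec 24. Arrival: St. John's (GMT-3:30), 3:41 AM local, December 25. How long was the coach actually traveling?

Departure in UTC: 3:11 PM + 4:00 = 7:11 PM on Dec 24.
Arrival in UTC: 3:41 AM + 3:30 = 7:11 AM on Dec 25.
Elapsed = 7:11 AM − 7:11 PM (+1 day) = 12 hours.

12 hours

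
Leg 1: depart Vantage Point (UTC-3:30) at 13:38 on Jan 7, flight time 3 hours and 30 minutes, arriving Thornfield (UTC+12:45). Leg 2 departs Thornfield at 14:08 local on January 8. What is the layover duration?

4 hours 45 minutes

Convert departure to UTC: 13:38 + 3:30 = 17:08 UTC on Jan 7.
Add 3 hours and 30 minutes flight time → 20:38 UTC.
Thornfield is UTC+12:45, so local arrival = 20:38 + 12:45 = 09:23 on Jan 8.
Layover = 14:08 − 09:23 = 4 hours 45 minutes.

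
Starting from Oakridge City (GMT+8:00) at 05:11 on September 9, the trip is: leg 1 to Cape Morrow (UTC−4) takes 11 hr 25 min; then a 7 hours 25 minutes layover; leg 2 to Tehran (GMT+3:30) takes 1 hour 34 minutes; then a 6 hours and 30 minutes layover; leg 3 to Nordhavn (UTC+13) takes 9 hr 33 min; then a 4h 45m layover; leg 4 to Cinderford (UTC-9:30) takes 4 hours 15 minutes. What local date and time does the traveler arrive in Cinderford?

Convert departure to UTC: 05:11 − 8:00 = 21:11 UTC on Sep 8.
Add 11 hours and 25 minutes leg 1 → 08:36 UTC (Sep 9).
Add 7 hours 25 minutes layover in Cape Morrow → 16:01 UTC.
Add 1 hour 34 minutes leg 2 → 17:35 UTC.
Add 6 hours 30 minutes layover in Tehran → 00:05 UTC (Sep 10).
Add 9 hours and 33 minutes leg 3 → 09:38 UTC.
Add 4 hours and 45 minutes layover in Nordhavn → 14:23 UTC.
Add 4 hours and 15 minutes leg 4 → 18:38 UTC.
Cinderford is UTC−9:30, so local arrival = 18:38 − 9:30 = 09:08 on Sep 10.

09:08 on September 10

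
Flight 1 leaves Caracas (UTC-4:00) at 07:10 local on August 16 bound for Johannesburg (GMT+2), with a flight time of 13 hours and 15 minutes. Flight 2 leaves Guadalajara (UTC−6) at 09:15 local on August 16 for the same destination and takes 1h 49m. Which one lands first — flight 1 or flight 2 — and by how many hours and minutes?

the second, by 7 hours 21 minutes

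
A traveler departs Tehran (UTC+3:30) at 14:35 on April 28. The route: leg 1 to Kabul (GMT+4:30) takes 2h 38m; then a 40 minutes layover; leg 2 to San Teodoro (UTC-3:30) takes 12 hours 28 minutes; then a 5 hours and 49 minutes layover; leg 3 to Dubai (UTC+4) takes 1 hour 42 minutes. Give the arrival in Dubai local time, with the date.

Convert departure to UTC: 14:35 − 3:30 = 11:05 UTC on Apr 28.
Add 2 hours 38 minutes leg 1 → 13:43 UTC.
Add 40 minutes layover in Kabul → 14:23 UTC.
Add 12 hours and 28 minutes leg 2 → 02:51 UTC (Apr 29).
Add 5 hours and 49 minutes layover in San Teodoro → 08:40 UTC.
Add 1 hour and 42 minutes leg 3 → 10:22 UTC.
Dubai is UTC+4:00, so local arrival = 10:22 + 4:00 = 14:22 on Apr 29.

14:22 on April 29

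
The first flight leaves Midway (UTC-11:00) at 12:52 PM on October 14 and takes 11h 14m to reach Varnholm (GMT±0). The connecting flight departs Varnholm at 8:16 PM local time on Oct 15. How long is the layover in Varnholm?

9 hours 10 minutes

Convert departure to UTC: 12:52 PM + 11:00 = 11:52 PM UTC on Oct 14.
Add 11 hours and 14 minutes flight time → 11:06 AM UTC (Oct 15).
Varnholm is UTC+0, so local arrival is the same: 11:06 AM on Oct 15.
Layover = 8:16 PM − 11:06 AM = 9 hours 10 minutes.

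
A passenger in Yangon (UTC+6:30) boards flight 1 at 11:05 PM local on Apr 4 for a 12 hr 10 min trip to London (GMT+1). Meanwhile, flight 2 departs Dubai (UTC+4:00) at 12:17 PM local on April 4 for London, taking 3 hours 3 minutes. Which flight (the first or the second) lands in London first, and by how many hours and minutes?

Flight 1 in UTC: 11:05 PM − 6:30 = 4:35 PM on Apr 4.
+12 hours 10 minutes → arrive 4:45 AM UTC on Apr 5.
Flight 2 in UTC: 12:17 PM − 4:00 = 8:17 AM on Apr 4.
+3 hours and 3 minutes → arrive 11:20 AM UTC on Apr 4.
Flight 2 lands earlier by 17 hours 25 minutes.

the second, by 17 hours 25 minutes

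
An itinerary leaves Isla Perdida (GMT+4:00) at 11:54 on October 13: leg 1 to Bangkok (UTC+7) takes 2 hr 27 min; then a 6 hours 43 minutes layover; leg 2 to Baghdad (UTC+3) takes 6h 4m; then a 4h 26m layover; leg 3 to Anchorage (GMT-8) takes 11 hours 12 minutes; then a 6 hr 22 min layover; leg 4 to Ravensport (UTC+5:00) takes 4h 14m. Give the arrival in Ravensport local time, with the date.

06:22 on October 15

Convert departure to UTC: 11:54 − 4:00 = 07:54 UTC on Oct 13.
Add 2 hours and 27 minutes leg 1 → 10:21 UTC.
Add 6 hours and 43 minutes layover in Bangkok → 17:04 UTC.
Add 6 hours and 4 minutes leg 2 → 23:08 UTC.
Add 4 hours 26 minutes layover in Baghdad → 03:34 UTC (Oct 14).
Add 11 hours 12 minutes leg 3 → 14:46 UTC.
Add 6 hours 22 minutes layover in Anchorage → 21:08 UTC.
Add 4 hours and 14 minutes leg 4 → 01:22 UTC (Oct 15).
Ravensport is UTC+5:00, so local arrival = 01:22 + 5:00 = 06:22 on Oct 15.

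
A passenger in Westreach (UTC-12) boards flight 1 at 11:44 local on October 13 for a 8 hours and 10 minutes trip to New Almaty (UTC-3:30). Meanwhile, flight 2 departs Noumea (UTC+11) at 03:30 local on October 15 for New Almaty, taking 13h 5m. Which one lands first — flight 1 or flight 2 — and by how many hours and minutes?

Flight 1 in UTC: 11:44 + 12:00 = 23:44 on Oct 13.
+8 hours and 10 minutes → arrive 07:54 UTC on Oct 14.
Flight 2 in UTC: 03:30 − 11:00 = 16:30 on Oct 14.
+13 hours 5 minutes → arrive 05:35 UTC on Oct 15.
Flight 1 lands earlier by 21 hours 41 minutes.

the first, by 21 hours 41 minutes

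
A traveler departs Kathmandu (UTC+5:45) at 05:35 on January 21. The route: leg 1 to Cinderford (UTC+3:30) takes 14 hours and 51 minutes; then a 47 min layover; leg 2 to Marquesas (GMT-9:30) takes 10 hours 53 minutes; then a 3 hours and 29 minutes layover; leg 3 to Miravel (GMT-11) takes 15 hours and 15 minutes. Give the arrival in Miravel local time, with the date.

Convert departure to UTC: 05:35 − 5:45 = 23:50 UTC on Jan 20.
Add 14 hours and 51 minutes leg 1 → 14:41 UTC (Jan 21).
Add 47 minutes layover in Cinderford → 15:28 UTC.
Add 10 hours 53 minutes leg 2 → 02:21 UTC (Jan 22).
Add 3 hours 29 minutes layover in Marquesas → 05:50 UTC.
Add 15 hours and 15 minutes leg 3 → 21:05 UTC.
Miravel is UTC−11:00, so local arrival = 21:05 − 11:00 = 10:05 on Jan 22.

10:05 on Jan 22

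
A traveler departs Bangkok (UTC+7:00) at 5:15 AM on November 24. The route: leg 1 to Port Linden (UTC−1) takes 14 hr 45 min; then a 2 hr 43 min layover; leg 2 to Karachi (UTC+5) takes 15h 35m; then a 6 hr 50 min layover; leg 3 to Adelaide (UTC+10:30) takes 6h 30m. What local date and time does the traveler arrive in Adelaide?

7:08 AM on November 26

Convert departure to UTC: 5:15 AM − 7:00 = 10:15 PM UTC on Nov 23.
Add 14 hours 45 minutes leg 1 → 1:00 PM UTC (Nov 24).
Add 2 hours 43 minutes layover in Port Linden → 3:43 PM UTC.
Add 15 hours and 35 minutes leg 2 → 7:18 AM UTC (Nov 25).
Add 6 hours and 50 minutes layover in Karachi → 2:08 PM UTC.
Add 6 hours 30 minutes leg 3 → 8:38 PM UTC.
Adelaide is UTC+10:30, so local arrival = 8:38 PM + 10:30 = 7:08 AM on Nov 26.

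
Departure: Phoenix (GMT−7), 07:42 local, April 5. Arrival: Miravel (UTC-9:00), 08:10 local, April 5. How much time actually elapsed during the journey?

2 hours 28 minutes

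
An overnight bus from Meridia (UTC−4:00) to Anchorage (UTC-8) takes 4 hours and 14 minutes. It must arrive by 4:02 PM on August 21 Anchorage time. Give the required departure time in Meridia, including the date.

Target arrival in UTC: 4:02 PM + 8:00 = 12:02 AM on Aug 22.
Subtract 4 hours 14 minutes → departure 7:48 PM UTC on Aug 21.
Meridia is UTC−4:00: 7:48 PM − 4:00 = 3:48 PM on Aug 21.

3:48 PM on August 21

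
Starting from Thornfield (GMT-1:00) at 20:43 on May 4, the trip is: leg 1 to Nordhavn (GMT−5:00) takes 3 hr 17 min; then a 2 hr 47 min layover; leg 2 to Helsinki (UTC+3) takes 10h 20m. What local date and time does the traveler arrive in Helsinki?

17:07 on May 5

Convert departure to UTC: 20:43 + 1:00 = 21:43 UTC on May 4.
Add 3 hours 17 minutes leg 1 → 01:00 UTC (May 5).
Add 2 hours and 47 minutes layover in Nordhavn → 03:47 UTC.
Add 10 hours 20 minutes leg 2 → 14:07 UTC.
Helsinki is UTC+3:00, so local arrival = 14:07 + 3:00 = 17:07 on May 5.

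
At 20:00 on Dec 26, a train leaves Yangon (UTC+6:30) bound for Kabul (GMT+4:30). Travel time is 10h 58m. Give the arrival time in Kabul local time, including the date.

04:58 on Dec 27

Convert departure to UTC: 20:00 − 6:30 = 13:30 UTC on Dec 26.
Add 10 hours 58 minutes travel time → 00:28 UTC (Dec 27).
Kabul is UTC+4:30, so local arrival = 00:28 + 4:30 = 04:58 on Dec 27.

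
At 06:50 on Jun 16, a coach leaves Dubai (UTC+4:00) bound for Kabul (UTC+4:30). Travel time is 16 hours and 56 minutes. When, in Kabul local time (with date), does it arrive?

Convert departure to UTC: 06:50 − 4:00 = 02:50 UTC on Jun 16.
Add 16 hours and 56 minutes travel time → 19:46 UTC.
Kabul is UTC+4:30, so local arrival = 19:46 + 4:30 = 00:16 on Jun 17.

00:16 on Jun 17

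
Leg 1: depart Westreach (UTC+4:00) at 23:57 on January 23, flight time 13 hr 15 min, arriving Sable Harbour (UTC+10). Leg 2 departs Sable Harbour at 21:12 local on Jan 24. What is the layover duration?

2 hours

Convert departure to UTC: 23:57 − 4:00 = 19:57 UTC on Jan 23.
Add 13 hours and 15 minutes flight time → 09:12 UTC (Jan 24).
Sable Harbour is UTC+10:00, so local arrival = 09:12 + 10:00 = 19:12 on Jan 24.
Layover = 21:12 − 19:12 = 2 hours.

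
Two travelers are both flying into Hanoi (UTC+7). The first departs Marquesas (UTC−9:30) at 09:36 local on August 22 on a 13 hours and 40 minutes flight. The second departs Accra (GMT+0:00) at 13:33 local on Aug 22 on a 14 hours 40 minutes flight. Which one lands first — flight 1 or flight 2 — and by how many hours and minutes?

the second, by 4 hours 33 minutes

Flight 1 in UTC: 09:36 + 9:30 = 19:06 on Aug 22.
+13 hours 40 minutes → arrive 08:46 UTC on Aug 23.
Flight 2 departs at 13:33 UTC (Aug 22).
+14 hours 40 minutes → arrive 04:13 UTC on Aug 23.
Flight 2 lands earlier by 4 hours 33 minutes.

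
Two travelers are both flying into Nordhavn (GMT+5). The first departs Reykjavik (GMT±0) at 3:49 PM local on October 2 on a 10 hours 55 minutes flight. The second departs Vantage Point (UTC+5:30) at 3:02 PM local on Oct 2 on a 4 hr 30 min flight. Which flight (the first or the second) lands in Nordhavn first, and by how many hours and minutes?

Flight 1 departs at 3:49 PM UTC (Oct 2).
+10 hours and 55 minutes → arrive 2:44 AM UTC on Oct 3.
Flight 2 in UTC: 3:02 PM − 5:30 = 9:32 AM on Oct 2.
+4 hours and 30 minutes → arrive 2:02 PM UTC on Oct 2.
Flight 2 lands earlier by 12 hours 42 minutes.

the second, by 12 hours 42 minutes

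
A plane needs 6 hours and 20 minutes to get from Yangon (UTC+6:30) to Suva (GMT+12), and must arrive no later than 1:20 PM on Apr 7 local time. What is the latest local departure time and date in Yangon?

Target arrival in UTC: 1:20 PM − 12:00 = 1:20 AM on Apr 7.
Subtract 6 hours 20 minutes → departure 7:00 PM UTC on Apr 6.
Yangon is UTC+6:30: 7:00 PM + 6:30 = 1:30 AM on Apr 7.

1:30 AM on Apr 7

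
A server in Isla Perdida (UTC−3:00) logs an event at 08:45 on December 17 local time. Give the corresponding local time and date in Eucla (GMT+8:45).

20:30 on December 17

In UTC: 08:45 + 3:00 = 11:45 on Dec 17.
Eucla is UTC+8:45: 11:45 + 8:45 = 20:30 on Dec 17.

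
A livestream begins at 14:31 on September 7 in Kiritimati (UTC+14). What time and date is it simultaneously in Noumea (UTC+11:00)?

Noumea is 3:00 behind Kiritimati.
Shift by the zone difference: 14:31 − 3:00 = 11:31 on Sep 7 in Noumea.

11:31 on September 7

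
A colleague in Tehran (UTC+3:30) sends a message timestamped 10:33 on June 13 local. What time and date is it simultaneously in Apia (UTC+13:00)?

In UTC: 10:33 − 3:30 = 07:03 on Jun 13.
Apia is UTC+13:00: 07:03 + 13:00 = 20:03 on Jun 13.

20:03 on June 13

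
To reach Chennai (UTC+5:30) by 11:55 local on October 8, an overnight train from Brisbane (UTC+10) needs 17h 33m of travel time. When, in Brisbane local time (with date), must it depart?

22:52 on Oct 7

Target arrival in UTC: 11:55 − 5:30 = 06:25 on Oct 8.
Subtract 17 hours 33 minutes → departure 12:52 UTC on Oct 7.
Brisbane is UTC+10:00: 12:52 + 10:00 = 22:52 on Oct 7.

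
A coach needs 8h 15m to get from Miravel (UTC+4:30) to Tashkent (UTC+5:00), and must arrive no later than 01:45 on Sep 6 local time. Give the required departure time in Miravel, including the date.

17:00 on September 5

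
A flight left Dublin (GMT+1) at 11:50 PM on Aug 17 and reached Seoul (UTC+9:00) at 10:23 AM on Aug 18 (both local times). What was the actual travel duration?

2 hours 33 minutes

Departure in UTC: 11:50 PM − 1:00 = 10:50 PM on Aug 17.
Arrival in UTC: 10:23 AM − 9:00 = 1:23 AM on Aug 18.
Elapsed = 1:23 AM − 10:50 PM (+1 day) = 2 hours 33 minutes.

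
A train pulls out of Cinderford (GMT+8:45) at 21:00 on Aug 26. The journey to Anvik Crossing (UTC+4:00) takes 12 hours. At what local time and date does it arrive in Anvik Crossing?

04:15 on Aug 27

Convert departure to UTC: 21:00 − 8:45 = 12:15 UTC on Aug 26.
Add 12 hours travel time → 00:15 UTC (Aug 27).
Anvik Crossing is UTC+4:00, so local arrival = 00:15 + 4:00 = 04:15 on Aug 27.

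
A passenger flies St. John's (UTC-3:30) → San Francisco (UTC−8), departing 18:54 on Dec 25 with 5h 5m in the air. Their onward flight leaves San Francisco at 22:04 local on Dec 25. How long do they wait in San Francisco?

2 hours 35 minutes

Convert departure to UTC: 18:54 + 3:30 = 22:24 UTC on Dec 25.
Add 5 hours and 5 minutes flight time → 03:29 UTC (Dec 26).
San Francisco is UTC−8:00, so local arrival = 03:29 − 8:00 = 19:29 on Dec 25.
Layover = 22:04 − 19:29 = 2 hours 35 minutes.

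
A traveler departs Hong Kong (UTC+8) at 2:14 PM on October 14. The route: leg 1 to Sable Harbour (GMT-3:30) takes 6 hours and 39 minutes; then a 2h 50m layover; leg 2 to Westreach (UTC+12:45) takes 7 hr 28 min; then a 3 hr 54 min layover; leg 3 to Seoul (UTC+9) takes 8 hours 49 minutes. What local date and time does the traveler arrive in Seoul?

Convert departure to UTC: 2:14 PM − 8:00 = 6:14 AM UTC on Oct 14.
Add 6 hours 39 minutes leg 1 → 12:53 PM UTC.
Add 2 hours and 50 minutes layover in Sable Harbour → 3:43 PM UTC.
Add 7 hours and 28 minutes leg 2 → 11:11 PM UTC.
Add 3 hours and 54 minutes layover in Westreach → 3:05 AM UTC (Oct 15).
Add 8 hours 49 minutes leg 3 → 11:54 AM UTC.
Seoul is UTC+9:00, so local arrival = 11:54 AM + 9:00 = 8:54 PM on Oct 15.

8:54 PM on Oct 15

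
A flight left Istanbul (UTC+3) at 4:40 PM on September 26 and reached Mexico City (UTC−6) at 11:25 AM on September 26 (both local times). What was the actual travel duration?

3 hours 45 minutes

Departure in UTC: 4:40 PM − 3:00 = 1:40 PM on Sep 26.
Arrival in UTC: 11:25 AM + 6:00 = 5:25 PM on Sep 26.
Elapsed = 5:25 PM − 1:40 PM = 3 hours 45 minutes.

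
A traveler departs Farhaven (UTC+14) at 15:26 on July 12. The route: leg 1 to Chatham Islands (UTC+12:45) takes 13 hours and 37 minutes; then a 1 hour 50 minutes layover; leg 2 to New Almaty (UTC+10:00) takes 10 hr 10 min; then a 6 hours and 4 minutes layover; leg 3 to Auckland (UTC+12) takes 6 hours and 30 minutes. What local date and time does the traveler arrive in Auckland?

Convert departure to UTC: 15:26 − 14:00 = 01:26 UTC on Jul 12.
Add 13 hours and 37 minutes leg 1 → 15:03 UTC.
Add 1 hour and 50 minutes layover in Chatham Islands → 16:53 UTC.
Add 10 hours 10 minutes leg 2 → 03:03 UTC (Jul 13).
Add 6 hours and 4 minutes layover in New Almaty → 09:07 UTC.
Add 6 hours and 30 minutes leg 3 → 15:37 UTC.
Auckland is UTC+12:00, so local arrival = 15:37 + 12:00 = 03:37 on Jul 14.

03:37 on July 14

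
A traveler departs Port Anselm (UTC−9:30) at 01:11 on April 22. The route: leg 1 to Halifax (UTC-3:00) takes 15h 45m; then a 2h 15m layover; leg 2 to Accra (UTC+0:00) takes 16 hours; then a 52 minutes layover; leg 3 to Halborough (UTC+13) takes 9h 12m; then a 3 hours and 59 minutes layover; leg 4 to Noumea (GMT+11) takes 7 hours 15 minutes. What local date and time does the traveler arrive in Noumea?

Convert departure to UTC: 01:11 + 9:30 = 10:41 UTC on Apr 22.
Add 15 hours and 45 minutes leg 1 → 02:26 UTC (Apr 23).
Add 2 hours 15 minutes layover in Halifax → 04:41 UTC.
Add 16 hours leg 2 → 20:41 UTC.
Add 52 minutes layover in Accra → 21:33 UTC.
Add 9 hours 12 minutes leg 3 → 06:45 UTC (Apr 24).
Add 3 hours and 59 minutes layover in Halborough → 10:44 UTC.
Add 7 hours and 15 minutes leg 4 → 17:59 UTC.
Noumea is UTC+11:00, so local arrival = 17:59 + 11:00 = 04:59 on Apr 25.

04:59 on Apr 25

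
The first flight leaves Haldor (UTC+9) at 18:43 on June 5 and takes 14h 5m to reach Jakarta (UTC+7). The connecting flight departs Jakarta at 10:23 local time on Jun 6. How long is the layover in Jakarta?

Convert departure to UTC: 18:43 − 9:00 = 09:43 UTC on Jun 5.
Add 14 hours 5 minutes flight time → 23:48 UTC.
Jakarta is UTC+7:00, so local arrival = 23:48 + 7:00 = 06:48 on Jun 6.
Layover = 10:23 − 06:48 = 3 hours 35 minutes.

3 hours 35 minutes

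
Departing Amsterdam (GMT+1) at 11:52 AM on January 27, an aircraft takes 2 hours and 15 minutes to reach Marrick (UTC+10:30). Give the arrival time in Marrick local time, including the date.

11:37 PM on Jan 27

Convert departure to UTC: 11:52 AM − 1:00 = 10:52 AM UTC on Jan 27.
Add 2 hours 15 minutes travel time → 1:07 PM UTC.
Marrick is UTC+10:30, so local arrival = 1:07 PM + 10:30 = 11:37 PM on Jan 27.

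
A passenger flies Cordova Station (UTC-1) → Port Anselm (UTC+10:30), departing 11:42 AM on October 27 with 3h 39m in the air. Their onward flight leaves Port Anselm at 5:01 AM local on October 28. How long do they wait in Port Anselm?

Convert departure to UTC: 11:42 AM + 1:00 = 12:42 PM UTC on Oct 27.
Add 3 hours and 39 minutes flight time → 4:21 PM UTC.
Port Anselm is UTC+10:30, so local arrival = 4:21 PM + 10:30 = 2:51 AM on Oct 28.
Layover = 5:01 AM − 2:51 AM = 2 hours 10 minutes.

2 hours 10 minutes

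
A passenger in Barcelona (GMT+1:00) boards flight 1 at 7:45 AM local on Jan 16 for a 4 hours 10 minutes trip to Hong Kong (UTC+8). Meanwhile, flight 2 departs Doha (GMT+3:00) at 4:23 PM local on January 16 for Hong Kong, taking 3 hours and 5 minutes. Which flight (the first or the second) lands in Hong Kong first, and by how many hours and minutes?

Flight 1 in UTC: 7:45 AM − 1:00 = 6:45 AM on Jan 16.
+4 hours and 10 minutes → arrive 10:55 AM UTC on Jan 16.
Flight 2 in UTC: 4:23 PM − 3:00 = 1:23 PM on Jan 16.
+3 hours and 5 minutes → arrive 4:28 PM UTC on Jan 16.
Flight 1 lands earlier by 5 hours 33 minutes.

the first, by 5 hours 33 minutes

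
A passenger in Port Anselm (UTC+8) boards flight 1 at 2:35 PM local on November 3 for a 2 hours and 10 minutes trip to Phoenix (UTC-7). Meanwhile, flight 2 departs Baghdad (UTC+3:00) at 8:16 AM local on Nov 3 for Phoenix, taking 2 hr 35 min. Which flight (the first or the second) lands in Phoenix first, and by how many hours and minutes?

the second, by 54 minutes

Flight 1 in UTC: 2:35 PM − 8:00 = 6:35 AM on Nov 3.
+2 hours 10 minutes → arrive 8:45 AM UTC on Nov 3.
Flight 2 in UTC: 8:16 AM − 3:00 = 5:16 AM on Nov 3.
+2 hours and 35 minutes → arrive 7:51 AM UTC on Nov 3.
Flight 2 lands earlier by 54 minutes.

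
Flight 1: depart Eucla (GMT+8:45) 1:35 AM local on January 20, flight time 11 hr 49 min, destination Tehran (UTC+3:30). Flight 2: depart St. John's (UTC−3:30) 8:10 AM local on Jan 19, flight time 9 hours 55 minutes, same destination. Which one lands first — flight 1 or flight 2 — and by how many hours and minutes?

the second, by 7 hours 4 minutes

Flight 1 in UTC: 1:35 AM − 8:45 = 4:50 PM on Jan 19.
+11 hours and 49 minutes → arrive 4:39 AM UTC on Jan 20.
Flight 2 in UTC: 8:10 AM + 3:30 = 11:40 AM on Jan 19.
+9 hours 55 minutes → arrive 9:35 PM UTC on Jan 19.
Flight 2 lands earlier by 7 hours 4 minutes.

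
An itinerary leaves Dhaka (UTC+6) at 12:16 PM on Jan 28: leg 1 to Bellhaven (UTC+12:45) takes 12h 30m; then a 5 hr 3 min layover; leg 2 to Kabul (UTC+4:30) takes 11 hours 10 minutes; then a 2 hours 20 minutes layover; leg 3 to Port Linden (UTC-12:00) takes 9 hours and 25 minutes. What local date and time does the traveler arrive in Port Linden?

10:44 AM on Jan 29

Convert departure to UTC: 12:16 PM − 6:00 = 6:16 AM UTC on Jan 28.
Add 12 hours and 30 minutes leg 1 → 6:46 PM UTC.
Add 5 hours 3 minutes layover in Bellhaven → 11:49 PM UTC.
Add 11 hours and 10 minutes leg 2 → 10:59 AM UTC (Jan 29).
Add 2 hours 20 minutes layover in Kabul → 1:19 PM UTC.
Add 9 hours and 25 minutes leg 3 → 10:44 PM UTC.
Port Linden is UTC−12:00, so local arrival = 10:44 PM − 12:00 = 10:44 AM on Jan 29.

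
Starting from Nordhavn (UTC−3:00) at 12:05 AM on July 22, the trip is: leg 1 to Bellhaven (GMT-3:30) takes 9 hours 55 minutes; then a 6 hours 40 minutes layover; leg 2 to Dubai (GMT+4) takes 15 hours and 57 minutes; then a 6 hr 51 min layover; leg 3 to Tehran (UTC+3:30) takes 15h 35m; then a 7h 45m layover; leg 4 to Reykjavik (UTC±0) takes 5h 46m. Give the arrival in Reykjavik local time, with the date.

11:34 PM on July 24

Convert departure to UTC: 12:05 AM + 3:00 = 3:05 AM UTC on Jul 22.
Add 9 hours and 55 minutes leg 1 → 1:00 PM UTC.
Add 6 hours and 40 minutes layover in Bellhaven → 7:40 PM UTC.
Add 15 hours and 57 minutes leg 2 → 11:37 AM UTC (Jul 23).
Add 6 hours and 51 minutes layover in Dubai → 6:28 PM UTC.
Add 15 hours 35 minutes leg 3 → 10:03 AM UTC (Jul 24).
Add 7 hours 45 minutes layover in Tehran → 5:48 PM UTC.
Add 5 hours 46 minutes leg 4 → 11:34 PM UTC.
Reykjavik is UTC+0, so local arrival is the same: 11:34 PM on Jul 24.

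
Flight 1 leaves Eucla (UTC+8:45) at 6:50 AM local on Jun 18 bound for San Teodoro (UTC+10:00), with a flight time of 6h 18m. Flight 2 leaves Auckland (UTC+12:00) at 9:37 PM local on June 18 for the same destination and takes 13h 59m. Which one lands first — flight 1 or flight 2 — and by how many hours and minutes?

the first, by 19 hours 13 minutes

Flight 1 in UTC: 6:50 AM − 8:45 = 10:05 PM on Jun 17.
+6 hours 18 minutes → arrive 4:23 AM UTC on Jun 18.
Flight 2 in UTC: 9:37 PM − 12:00 = 9:37 AM on Jun 18.
+13 hours 59 minutes → arrive 11:36 PM UTC on Jun 18.
Flight 1 lands earlier by 19 hours 13 minutes.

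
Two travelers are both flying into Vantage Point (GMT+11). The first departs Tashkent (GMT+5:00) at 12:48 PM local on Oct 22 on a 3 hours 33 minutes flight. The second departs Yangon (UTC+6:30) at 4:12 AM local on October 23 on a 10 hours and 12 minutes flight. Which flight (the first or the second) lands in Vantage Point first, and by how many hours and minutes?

Flight 1 in UTC: 12:48 PM − 5:00 = 7:48 AM on Oct 22.
+3 hours and 33 minutes → arrive 11:21 AM UTC on Oct 22.
Flight 2 in UTC: 4:12 AM − 6:30 = 9:42 PM on Oct 22.
+10 hours and 12 minutes → arrive 7:54 AM UTC on Oct 23.
Flight 1 lands earlier by 20 hours 33 minutes.

the first, by 20 hours 33 minutes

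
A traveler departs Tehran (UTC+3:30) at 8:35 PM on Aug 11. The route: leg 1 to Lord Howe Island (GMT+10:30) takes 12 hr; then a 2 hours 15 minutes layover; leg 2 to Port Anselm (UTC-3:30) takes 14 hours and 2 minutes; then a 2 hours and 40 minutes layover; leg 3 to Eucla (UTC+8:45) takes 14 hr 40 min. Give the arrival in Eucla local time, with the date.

11:27 PM on Aug 13

Convert departure to UTC: 8:35 PM − 3:30 = 5:05 PM UTC on Aug 11.
Add 12 hours leg 1 → 5:05 AM UTC (Aug 12).
Add 2 hours and 15 minutes layover in Lord Howe Island → 7:20 AM UTC.
Add 14 hours 2 minutes leg 2 → 9:22 PM UTC.
Add 2 hours 40 minutes layover in Port Anselm → 12:02 AM UTC (Aug 13).
Add 14 hours 40 minutes leg 3 → 2:42 PM UTC.
Eucla is UTC+8:45, so local arrival = 2:42 PM + 8:45 = 11:27 PM on Aug 13.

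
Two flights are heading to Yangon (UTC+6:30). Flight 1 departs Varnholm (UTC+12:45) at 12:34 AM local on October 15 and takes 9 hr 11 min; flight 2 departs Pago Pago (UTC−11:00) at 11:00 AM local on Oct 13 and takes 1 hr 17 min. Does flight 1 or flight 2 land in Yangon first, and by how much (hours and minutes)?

the second, by 21 hours 43 minutes

Flight 1 in UTC: 12:34 AM − 12:45 = 11:49 AM on Oct 14.
+9 hours and 11 minutes → arrive 9:00 PM UTC on Oct 14.
Flight 2 in UTC: 11:00 AM + 11:00 = 10:00 PM on Oct 13.
+1 hour and 17 minutes → arrive 11:17 PM UTC on Oct 13.
Flight 2 lands earlier by 21 hours 43 minutes.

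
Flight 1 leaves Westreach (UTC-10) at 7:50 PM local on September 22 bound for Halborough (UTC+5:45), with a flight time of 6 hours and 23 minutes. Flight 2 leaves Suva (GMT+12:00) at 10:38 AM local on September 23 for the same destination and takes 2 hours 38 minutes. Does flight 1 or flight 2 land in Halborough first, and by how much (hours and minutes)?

Flight 1 in UTC: 7:50 PM + 10:00 = 5:50 AM on Sep 23.
+6 hours 23 minutes → arrive 12:13 PM UTC on Sep 23.
Flight 2 in UTC: 10:38 AM − 12:00 = 10:38 PM on Sep 22.
+2 hours 38 minutes → arrive 1:16 AM UTC on Sep 23.
Flight 2 lands earlier by 10 hours 57 minutes.

the second, by 10 hours 57 minutes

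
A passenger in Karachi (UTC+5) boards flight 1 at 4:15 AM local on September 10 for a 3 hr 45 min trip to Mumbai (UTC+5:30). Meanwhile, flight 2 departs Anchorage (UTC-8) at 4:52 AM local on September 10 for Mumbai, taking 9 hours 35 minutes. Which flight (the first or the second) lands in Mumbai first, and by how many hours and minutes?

the first, by 19 hours 27 minutes

Flight 1 in UTC: 4:15 AM − 5:00 = 11:15 PM on Sep 9.
+3 hours 45 minutes → arrive 3:00 AM UTC on Sep 10.
Flight 2 in UTC: 4:52 AM + 8:00 = 12:52 PM on Sep 10.
+9 hours 35 minutes → arrive 10:27 PM UTC on Sep 10.
Flight 1 lands earlier by 19 hours 27 minutes.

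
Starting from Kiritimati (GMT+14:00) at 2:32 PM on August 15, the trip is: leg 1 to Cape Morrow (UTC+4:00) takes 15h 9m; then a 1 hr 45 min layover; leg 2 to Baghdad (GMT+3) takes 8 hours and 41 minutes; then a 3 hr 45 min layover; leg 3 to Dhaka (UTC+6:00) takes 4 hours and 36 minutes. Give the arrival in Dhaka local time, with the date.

Convert departure to UTC: 2:32 PM − 14:00 = 12:32 AM UTC on Aug 15.
Add 15 hours 9 minutes leg 1 → 3:41 PM UTC.
Add 1 hour and 45 minutes layover in Cape Morrow → 5:26 PM UTC.
Add 8 hours and 41 minutes leg 2 → 2:07 AM UTC (Aug 16).
Add 3 hours 45 minutes layover in Baghdad → 5:52 AM UTC.
Add 4 hours and 36 minutes leg 3 → 10:28 AM UTC.
Dhaka is UTC+6:00, so local arrival = 10:28 AM + 6:00 = 4:28 PM on Aug 16.

4:28 PM on August 16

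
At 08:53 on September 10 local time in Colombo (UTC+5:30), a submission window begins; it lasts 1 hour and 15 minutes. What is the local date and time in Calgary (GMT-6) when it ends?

22:38 on Sep 9

Convert start to UTC: 08:53 − 5:30 = 03:23 UTC on Sep 10.
Add 1 hour 15 minutes duration → 04:38 UTC.
Calgary is UTC−6:00, so local end time = 04:38 − 6:00 = 22:38 on Sep 9.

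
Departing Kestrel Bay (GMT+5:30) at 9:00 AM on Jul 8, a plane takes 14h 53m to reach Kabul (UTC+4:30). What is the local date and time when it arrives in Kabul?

10:53 PM on July 8

Convert departure to UTC: 9:00 AM − 5:30 = 3:30 AM UTC on Jul 8.
Add 14 hours and 53 minutes travel time → 6:23 PM UTC.
Kabul is UTC+4:30, so local arrival = 6:23 PM + 4:30 = 10:53 PM on Jul 8.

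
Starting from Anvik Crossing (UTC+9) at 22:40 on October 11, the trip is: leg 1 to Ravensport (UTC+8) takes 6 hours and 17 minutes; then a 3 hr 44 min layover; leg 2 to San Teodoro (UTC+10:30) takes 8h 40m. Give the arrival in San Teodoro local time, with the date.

18:51 on October 12

Convert departure to UTC: 22:40 − 9:00 = 13:40 UTC on Oct 11.
Add 6 hours and 17 minutes leg 1 → 19:57 UTC.
Add 3 hours and 44 minutes layover in Ravensport → 23:41 UTC.
Add 8 hours and 40 minutes leg 2 → 08:21 UTC (Oct 12).
San Teodoro is UTC+10:30, so local arrival = 08:21 + 10:30 = 18:51 on Oct 12.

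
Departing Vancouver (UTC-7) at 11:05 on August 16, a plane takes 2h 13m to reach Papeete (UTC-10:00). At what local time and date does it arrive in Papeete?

10:18 on August 16

Convert departure to UTC: 11:05 + 7:00 = 18:05 UTC on Aug 16.
Add 2 hours and 13 minutes travel time → 20:18 UTC.
Papeete is UTC−10:00, so local arrival = 20:18 − 10:00 = 10:18 on Aug 16.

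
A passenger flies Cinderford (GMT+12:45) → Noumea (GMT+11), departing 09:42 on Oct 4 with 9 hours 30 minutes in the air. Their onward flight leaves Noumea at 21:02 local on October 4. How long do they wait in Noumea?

3 hours 35 minutes

Convert departure to UTC: 09:42 − 12:45 = 20:57 UTC on Oct 3.
Add 9 hours 30 minutes flight time → 06:27 UTC (Oct 4).
Noumea is UTC+11:00, so local arrival = 06:27 + 11:00 = 17:27 on Oct 4.
Layover = 21:02 − 17:27 = 3 hours 35 minutes.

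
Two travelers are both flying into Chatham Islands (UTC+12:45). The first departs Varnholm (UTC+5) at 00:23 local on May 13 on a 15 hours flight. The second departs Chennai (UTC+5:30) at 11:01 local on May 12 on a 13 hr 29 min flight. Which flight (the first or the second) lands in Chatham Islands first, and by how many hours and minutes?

the second, by 15 hours 23 minutes

Flight 1 in UTC: 00:23 − 5:00 = 19:23 on May 12.
+15 hours → arrive 10:23 UTC on May 13.
Flight 2 in UTC: 11:01 − 5:30 = 05:31 on May 12.
+13 hours and 29 minutes → arrive 19:00 UTC on May 12.
Flight 2 lands earlier by 15 hours 23 minutes.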